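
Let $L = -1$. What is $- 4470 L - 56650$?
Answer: $-52180$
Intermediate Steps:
$- 4470 L - 56650 = \left(-4470\right) \left(-1\right) - 56650 = 4470 - 56650 = -52180$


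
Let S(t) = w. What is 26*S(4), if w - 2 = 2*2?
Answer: 156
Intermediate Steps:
w = 6 (w = 2 + 2*2 = 2 + 4 = 6)
S(t) = 6
26*S(4) = 26*6 = 156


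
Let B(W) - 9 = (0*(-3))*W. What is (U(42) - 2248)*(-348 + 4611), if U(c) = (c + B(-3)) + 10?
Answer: -9323181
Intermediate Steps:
B(W) = 9 (B(W) = 9 + (0*(-3))*W = 9 + 0*W = 9 + 0 = 9)
U(c) = 19 + c (U(c) = (c + 9) + 10 = (9 + c) + 10 = 19 + c)
(U(42) - 2248)*(-348 + 4611) = ((19 + 42) - 2248)*(-348 + 4611) = (61 - 2248)*4263 = -2187*4263 = -9323181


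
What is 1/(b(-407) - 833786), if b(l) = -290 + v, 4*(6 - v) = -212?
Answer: -1/834017 ≈ -1.1990e-6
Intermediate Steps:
v = 59 (v = 6 - ¼*(-212) = 6 + 53 = 59)
b(l) = -231 (b(l) = -290 + 59 = -231)
1/(b(-407) - 833786) = 1/(-231 - 833786) = 1/(-834017) = -1/834017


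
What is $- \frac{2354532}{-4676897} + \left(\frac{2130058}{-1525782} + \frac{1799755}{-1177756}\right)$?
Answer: $- \frac{10172351938541845141}{4202189394347874612} \approx -2.4207$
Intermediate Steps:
$- \frac{2354532}{-4676897} + \left(\frac{2130058}{-1525782} + \frac{1799755}{-1177756}\right) = \left(-2354532\right) \left(- \frac{1}{4676897}\right) + \left(2130058 \left(- \frac{1}{1525782}\right) + 1799755 \left(- \frac{1}{1177756}\right)\right) = \frac{2354532}{4676897} - \frac{2627361186629}{898499452596} = - \frac{10172351938541845141}{4202189394347874612}$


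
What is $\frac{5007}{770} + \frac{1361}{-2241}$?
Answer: $\frac{10172717}{1725570} \approx 5.8953$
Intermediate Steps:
$\frac{5007}{770} + \frac{1361}{-2241} = 5007 \cdot \frac{1}{770} + 1361 \left(- \frac{1}{2241}\right) = \frac{5007}{770} - \frac{1361}{2241} = \frac{10172717}{1725570}$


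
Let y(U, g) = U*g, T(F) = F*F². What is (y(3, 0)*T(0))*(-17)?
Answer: 0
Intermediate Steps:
T(F) = F³
(y(3, 0)*T(0))*(-17) = ((3*0)*0³)*(-17) = (0*0)*(-17) = 0*(-17) = 0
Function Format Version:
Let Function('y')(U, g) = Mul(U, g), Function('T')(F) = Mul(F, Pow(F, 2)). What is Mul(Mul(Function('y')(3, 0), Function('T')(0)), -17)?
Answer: 0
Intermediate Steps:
Function('T')(F) = Pow(F, 3)
Mul(Mul(Function('y')(3, 0), Function('T')(0)), -17) = Mul(Mul(Mul(3, 0), Pow(0, 3)), -17) = Mul(Mul(0, 0), -17) = Mul(0, -17) = 0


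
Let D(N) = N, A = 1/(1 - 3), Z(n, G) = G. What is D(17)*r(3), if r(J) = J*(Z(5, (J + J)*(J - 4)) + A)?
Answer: -663/2 ≈ -331.50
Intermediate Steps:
A = -½ (A = 1/(-2) = -½ ≈ -0.50000)
r(J) = J*(-½ + 2*J*(-4 + J)) (r(J) = J*((J + J)*(J - 4) - ½) = J*((2*J)*(-4 + J) - ½) = J*(2*J*(-4 + J) - ½) = J*(-½ + 2*J*(-4 + J)))
D(17)*r(3) = 17*((½)*3*(-1 + 4*3*(-4 + 3))) = 17*((½)*3*(-1 + 4*3*(-1))) = 17*((½)*3*(-1 - 12)) = 17*((½)*3*(-13)) = 17*(-39/2) = -663/2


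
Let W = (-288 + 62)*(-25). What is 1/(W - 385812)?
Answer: -1/380162 ≈ -2.6305e-6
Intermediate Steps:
W = 5650 (W = -226*(-25) = 5650)
1/(W - 385812) = 1/(5650 - 385812) = 1/(-380162) = -1/380162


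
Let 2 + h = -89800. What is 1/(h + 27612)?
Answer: -1/62190 ≈ -1.6080e-5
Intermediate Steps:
h = -89802 (h = -2 - 89800 = -89802)
1/(h + 27612) = 1/(-89802 + 27612) = 1/(-62190) = -1/62190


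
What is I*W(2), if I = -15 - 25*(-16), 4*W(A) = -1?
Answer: -385/4 ≈ -96.250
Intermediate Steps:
W(A) = -¼ (W(A) = (¼)*(-1) = -¼)
I = 385 (I = -15 + 400 = 385)
I*W(2) = 385*(-¼) = -385/4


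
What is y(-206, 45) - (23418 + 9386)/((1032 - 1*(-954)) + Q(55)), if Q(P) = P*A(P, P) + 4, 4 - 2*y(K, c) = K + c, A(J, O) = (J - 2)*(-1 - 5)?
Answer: 655777/7750 ≈ 84.616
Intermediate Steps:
A(J, O) = 12 - 6*J (A(J, O) = (-2 + J)*(-6) = 12 - 6*J)
y(K, c) = 2 - K/2 - c/2 (y(K, c) = 2 - (K + c)/2 = 2 + (-K/2 - c/2) = 2 - K/2 - c/2)
Q(P) = 4 + P*(12 - 6*P) (Q(P) = P*(12 - 6*P) + 4 = 4 + P*(12 - 6*P))
y(-206, 45) - (23418 + 9386)/((1032 - 1*(-954)) + Q(55)) = (2 - ½*(-206) - ½*45) - (23418 + 9386)/((1032 - 1*(-954)) + (4 - 6*55*(-2 + 55))) = (2 + 103 - 45/2) - 32804/((1032 + 954) + (4 - 6*55*53)) = 165/2 - 32804/(1986 + (4 - 17490)) = 165/2 - 32804/(1986 - 17486) = 165/2 - 32804/(-15500) = 165/2 - 32804*(-1)/15500 = 165/2 - 1*(-8201/3875) = 165/2 + 8201/3875 = 655777/7750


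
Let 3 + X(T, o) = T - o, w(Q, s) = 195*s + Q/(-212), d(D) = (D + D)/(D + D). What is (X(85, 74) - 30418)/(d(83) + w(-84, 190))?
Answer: -805865/981862 ≈ -0.82075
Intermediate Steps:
d(D) = 1 (d(D) = (2*D)/((2*D)) = (2*D)*(1/(2*D)) = 1)
w(Q, s) = 195*s - Q/212 (w(Q, s) = 195*s + Q*(-1/212) = 195*s - Q/212)
X(T, o) = -3 + T - o (X(T, o) = -3 + (T - o) = -3 + T - o)
(X(85, 74) - 30418)/(d(83) + w(-84, 190)) = ((-3 + 85 - 1*74) - 30418)/(1 + (195*190 - 1/212*(-84))) = ((-3 + 85 - 74) - 30418)/(1 + (37050 + 21/53)) = (8 - 30418)/(1 + 1963671/53) = -30410/1963724/53 = -30410*53/1963724 = -805865/981862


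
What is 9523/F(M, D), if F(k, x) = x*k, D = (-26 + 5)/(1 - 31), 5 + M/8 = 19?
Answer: 47615/392 ≈ 121.47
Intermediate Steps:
M = 112 (M = -40 + 8*19 = -40 + 152 = 112)
D = 7/10 (D = -21/(-30) = -21*(-1/30) = 7/10 ≈ 0.70000)
F(k, x) = k*x
9523/F(M, D) = 9523/((112*(7/10))) = 9523/(392/5) = 9523*(5/392) = 47615/392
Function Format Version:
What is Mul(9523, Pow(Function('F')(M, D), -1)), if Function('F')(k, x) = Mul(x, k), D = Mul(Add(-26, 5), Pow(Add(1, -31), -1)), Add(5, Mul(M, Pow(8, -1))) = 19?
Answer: Rational(47615, 392) ≈ 121.47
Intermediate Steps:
M = 112 (M = Add(-40, Mul(8, 19)) = Add(-40, 152) = 112)
D = Rational(7, 10) (D = Mul(-21, Pow(-30, -1)) = Mul(-21, Rational(-1, 30)) = Rational(7, 10) ≈ 0.70000)
Function('F')(k, x) = Mul(k, x)
Mul(9523, Pow(Function('F')(M, D), -1)) = Mul(9523, Pow(Mul(112, Rational(7, 10)), -1)) = Mul(9523, Pow(Rational(392, 5), -1)) = Mul(9523, Rational(5, 392)) = Rational(47615, 392)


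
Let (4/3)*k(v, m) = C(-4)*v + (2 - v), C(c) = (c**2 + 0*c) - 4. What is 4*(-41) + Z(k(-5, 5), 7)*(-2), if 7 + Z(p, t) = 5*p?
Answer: 495/2 ≈ 247.50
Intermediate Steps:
C(c) = -4 + c**2 (C(c) = (c**2 + 0) - 4 = c**2 - 4 = -4 + c**2)
k(v, m) = 3/2 + 33*v/4 (k(v, m) = 3*((-4 + (-4)**2)*v + (2 - v))/4 = 3*((-4 + 16)*v + (2 - v))/4 = 3*(12*v + (2 - v))/4 = 3*(2 + 11*v)/4 = 3/2 + 33*v/4)
Z(p, t) = -7 + 5*p
4*(-41) + Z(k(-5, 5), 7)*(-2) = 4*(-41) + (-7 + 5*(3/2 + (33/4)*(-5)))*(-2) = -164 + (-7 + 5*(3/2 - 165/4))*(-2) = -164 + (-7 + 5*(-159/4))*(-2) = -164 + (-7 - 795/4)*(-2) = -164 - 823/4*(-2) = -164 + 823/2 = 495/2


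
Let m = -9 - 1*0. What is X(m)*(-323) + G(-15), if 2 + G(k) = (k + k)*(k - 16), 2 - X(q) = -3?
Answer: -687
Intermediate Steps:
m = -9 (m = -9 + 0 = -9)
X(q) = 5 (X(q) = 2 - 1*(-3) = 2 + 3 = 5)
G(k) = -2 + 2*k*(-16 + k) (G(k) = -2 + (k + k)*(k - 16) = -2 + (2*k)*(-16 + k) = -2 + 2*k*(-16 + k))
X(m)*(-323) + G(-15) = 5*(-323) + (-2 - 32*(-15) + 2*(-15)**2) = -1615 + (-2 + 480 + 2*225) = -1615 + (-2 + 480 + 450) = -1615 + 928 = -687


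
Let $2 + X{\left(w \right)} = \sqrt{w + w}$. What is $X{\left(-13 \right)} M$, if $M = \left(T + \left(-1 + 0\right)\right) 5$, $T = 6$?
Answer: $-50 + 25 i \sqrt{26} \approx -50.0 + 127.48 i$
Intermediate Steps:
$X{\left(w \right)} = -2 + \sqrt{2} \sqrt{w}$ ($X{\left(w \right)} = -2 + \sqrt{w + w} = -2 + \sqrt{2 w} = -2 + \sqrt{2} \sqrt{w}$)
$M = 25$ ($M = \left(6 + \left(-1 + 0\right)\right) 5 = \left(6 - 1\right) 5 = 5 \cdot 5 = 25$)
$X{\left(-13 \right)} M = \left(-2 + \sqrt{2} \sqrt{-13}\right) 25 = \left(-2 + \sqrt{2} i \sqrt{13}\right) 25 = \left(-2 + i \sqrt{26}\right) 25 = -50 + 25 i \sqrt{26}$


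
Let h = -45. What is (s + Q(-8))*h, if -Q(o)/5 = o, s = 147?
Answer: -8415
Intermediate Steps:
Q(o) = -5*o
(s + Q(-8))*h = (147 - 5*(-8))*(-45) = (147 + 40)*(-45) = 187*(-45) = -8415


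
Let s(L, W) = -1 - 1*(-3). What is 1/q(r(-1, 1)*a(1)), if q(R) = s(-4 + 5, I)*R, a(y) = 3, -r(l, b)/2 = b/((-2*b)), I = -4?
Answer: 1/6 ≈ 0.16667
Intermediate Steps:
r(l, b) = 1 (r(l, b) = -2*b/((-2*b)) = -2*b*(-1/(2*b)) = -2*(-1/2) = 1)
s(L, W) = 2 (s(L, W) = -1 + 3 = 2)
q(R) = 2*R
1/q(r(-1, 1)*a(1)) = 1/(2*(1*3)) = 1/(2*3) = 1/6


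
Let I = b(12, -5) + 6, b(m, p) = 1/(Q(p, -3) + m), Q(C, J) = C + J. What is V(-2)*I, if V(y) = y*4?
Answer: -50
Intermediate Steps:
V(y) = 4*y
b(m, p) = 1/(-3 + m + p) (b(m, p) = 1/((p - 3) + m) = 1/((-3 + p) + m) = 1/(-3 + m + p))
I = 25/4 (I = 1/(-3 + 12 - 5) + 6 = 1/4 + 6 = 25/4 ≈ 6.2500)
V(-2)*I = (4*(-2))*(25/4) = -8*25/4 = -50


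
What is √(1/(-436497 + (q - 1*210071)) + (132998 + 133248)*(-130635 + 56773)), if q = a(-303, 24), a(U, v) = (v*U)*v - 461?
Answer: I*√13273319721782055880505/821557 ≈ 1.4023e+5*I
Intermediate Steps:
a(U, v) = -461 + U*v² (a(U, v) = (U*v)*v - 461 = U*v² - 461 = -461 + U*v²)
q = -174989 (q = -461 - 303*24² = -461 - 303*576 = -461 - 174528 = -174989)
√(1/(-436497 + (q - 1*210071)) + (132998 + 133248)*(-130635 + 56773)) = √(1/(-436497 + (-174989 - 1*210071)) + (132998 + 133248)*(-130635 + 56773)) = √(1/(-436497 + (-174989 - 210071)) + 266246*(-73862)) = √(1/(-436497 - 385060) - 19665462052) = √(1/(-821557) - 19665462052) = √(-1/821557 - 19665462052) = √(-16156298007054965/821557) = I*√13273319721782055880505/821557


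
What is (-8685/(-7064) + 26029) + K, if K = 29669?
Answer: 393459357/7064 ≈ 55699.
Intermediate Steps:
(-8685/(-7064) + 26029) + K = (-8685/(-7064) + 26029) + 29669 = (-8685*(-1/7064) + 26029) + 29669 = (8685/7064 + 26029) + 29669 = 183877541/7064 + 29669 = 393459357/7064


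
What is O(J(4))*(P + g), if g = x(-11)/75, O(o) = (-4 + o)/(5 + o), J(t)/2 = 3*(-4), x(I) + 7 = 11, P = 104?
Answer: 218512/1425 ≈ 153.34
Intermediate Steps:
x(I) = 4 (x(I) = -7 + 11 = 4)
J(t) = -24 (J(t) = 2*(3*(-4)) = 2*(-12) = -24)
O(o) = (-4 + o)/(5 + o)
g = 4/75 ≈ 0.053333
O(J(4))*(P + g) = ((-4 - 24)/(5 - 24))*(104 + 4/75) = (-28/(-19))*(7804/75) = -1/19*(-28)*(7804/75) = (28/19)*(7804/75) = 218512/1425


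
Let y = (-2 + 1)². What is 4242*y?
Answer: 4242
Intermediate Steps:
y = 1 (y = (-1)² = 1)
4242*y = 4242*1 = 4242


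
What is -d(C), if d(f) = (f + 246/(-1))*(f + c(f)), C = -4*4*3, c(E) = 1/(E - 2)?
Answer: -352947/25 ≈ -14118.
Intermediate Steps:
c(E) = 1/(-2 + E)
C = -48 (C = -16*3 = -48)
d(f) = (-246 + f)*(f + 1/(-2 + f)) (d(f) = (f + 246/(-1))*(f + 1/(-2 + f)) = (f + 246*(-1))*(f + 1/(-2 + f)) = (f - 246)*(f + 1/(-2 + f)) = (-246 + f)*(f + 1/(-2 + f)))
-d(C) = -(-246 - 48 - 48*(-246 - 48)*(-2 - 48))/(-2 - 48) = -(-246 - 48 - 48*(-294)*(-50))/(-50) = -(-1)*(-246 - 48 - 705600)/50 = -(-1)*(-705894)/50 = -1*352947/25 = -352947/25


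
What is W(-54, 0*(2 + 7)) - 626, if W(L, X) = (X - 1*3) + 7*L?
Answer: -1007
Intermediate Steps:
W(L, X) = -3 + X + 7*L (W(L, X) = (X - 3) + 7*L = (-3 + X) + 7*L = -3 + X + 7*L)
W(-54, 0*(2 + 7)) - 626 = (-3 + 0*(2 + 7) + 7*(-54)) - 626 = (-3 + 0*9 - 378) - 626 = (-3 + 0 - 378) - 626 = -381 - 626 = -1007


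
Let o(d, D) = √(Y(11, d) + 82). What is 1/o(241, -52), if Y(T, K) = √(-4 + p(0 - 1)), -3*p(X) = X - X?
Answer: √2/(2*√(41 + I)) ≈ 0.11041 - 0.0013462*I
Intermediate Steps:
p(X) = 0 (p(X) = -(X - X)/3 = -⅓*0 = 0)
Y(T, K) = 2*I (Y(T, K) = √(-4 + 0) = √(-4) = 2*I)
o(d, D) = √(82 + 2*I) (o(d, D) = √(2*I + 82) = √(82 + 2*I))
1/o(241, -52) = 1/(√(82 + 2*I)) = (82 + 2*I)^(-½)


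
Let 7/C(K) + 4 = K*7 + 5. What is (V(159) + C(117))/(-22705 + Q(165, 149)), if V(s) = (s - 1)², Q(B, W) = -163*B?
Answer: -20470487/40672000 ≈ -0.50331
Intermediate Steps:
C(K) = 7/(1 + 7*K) (C(K) = 7/(-4 + (K*7 + 5)) = 7/(-4 + (7*K + 5)) = 7/(-4 + (5 + 7*K)) = 7/(1 + 7*K))
V(s) = (-1 + s)²
(V(159) + C(117))/(-22705 + Q(165, 149)) = ((-1 + 159)² + 7/(1 + 7*117))/(-22705 - 163*165) = (158² + 7/(1 + 819))/(-22705 - 26895) = (24964 + 7/820)/(-49600) = (24964 + 7*(1/820))*(-1/49600) = (24964 + 7/820)*(-1/49600) = (20470487/820)*(-1/49600) = -20470487/40672000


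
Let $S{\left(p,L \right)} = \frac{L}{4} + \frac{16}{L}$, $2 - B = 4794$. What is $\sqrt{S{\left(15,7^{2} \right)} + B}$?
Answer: $\frac{13 i \sqrt{5543}}{14} \approx 69.133 i$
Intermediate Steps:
$B = -4792$ ($B = 2 - 4794 = -4792$)
$S{\left(p,L \right)} = \frac{16}{L} + \frac{L}{4}$ ($S{\left(p,L \right)} = L \frac{1}{4} + \frac{16}{L} = \frac{L}{4} + \frac{16}{L} = \frac{16}{L} + \frac{L}{4}$)
$\sqrt{S{\left(15,7^{2} \right)} + B} = \sqrt{\left(\frac{16}{7^{2}} + \frac{7^{2}}{4}\right) - 4792} = \sqrt{\left(\frac{16}{49} + \frac{1}{4} \cdot 49\right) - 4792} = \sqrt{\left(16 \cdot \frac{1}{49} + \frac{49}{4}\right) - 4792} = \sqrt{\left(\frac{16}{49} + \frac{49}{4}\right) - 4792} = \sqrt{\frac{2465}{196} - 4792} = \sqrt{- \frac{936767}{196}} = \frac{13 i \sqrt{5543}}{14}$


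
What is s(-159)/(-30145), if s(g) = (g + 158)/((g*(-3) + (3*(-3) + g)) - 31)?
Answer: 1/8380310 ≈ 1.1933e-7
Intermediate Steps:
s(g) = (158 + g)/(-40 - 2*g) (s(g) = (158 + g)/((-3*g + (-9 + g)) - 31) = (158 + g)/((-9 - 2*g) - 31) = (158 + g)/(-40 - 2*g))
s(-159)/(-30145) = ((-158 - 1*(-159))/(2*(20 - 159)))/(-30145) = ((½)*(-158 + 159)/(-139))*(-1/30145) = ((½)*(-1/139)*1)*(-1/30145) = -1/278*(-1/30145) = 1/8380310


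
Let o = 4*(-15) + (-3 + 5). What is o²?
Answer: 3364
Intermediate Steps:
o = -58 (o = -60 + 2 = -58)
o² = (-58)² = 3364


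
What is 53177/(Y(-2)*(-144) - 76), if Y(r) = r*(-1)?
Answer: -53177/364 ≈ -146.09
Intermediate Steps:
Y(r) = -r
53177/(Y(-2)*(-144) - 76) = 53177/(-1*(-2)*(-144) - 76) = 53177/(2*(-144) - 76) = 53177/(-288 - 76) = 53177/(-364) = 53177*(-1/364) = -53177/364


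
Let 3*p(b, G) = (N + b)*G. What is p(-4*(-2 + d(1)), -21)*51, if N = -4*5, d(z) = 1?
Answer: 5712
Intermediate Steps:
N = -20
p(b, G) = G*(-20 + b)/3 (p(b, G) = ((-20 + b)*G)/3 = (G*(-20 + b))/3 = G*(-20 + b)/3)
p(-4*(-2 + d(1)), -21)*51 = ((⅓)*(-21)*(-20 - 4*(-2 + 1)))*51 = ((⅓)*(-21)*(-20 - 4*(-1)))*51 = ((⅓)*(-21)*(-20 + 4))*51 = ((⅓)*(-21)*(-16))*51 = 112*51 = 5712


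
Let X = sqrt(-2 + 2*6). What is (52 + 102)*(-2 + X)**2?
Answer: 2156 - 616*sqrt(10) ≈ 208.04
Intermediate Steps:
X = sqrt(10) (X = sqrt(-2 + 12) = sqrt(10) ≈ 3.1623)
(52 + 102)*(-2 + X)**2 = (52 + 102)*(-2 + sqrt(10))**2 = 154*(-2 + sqrt(10))**2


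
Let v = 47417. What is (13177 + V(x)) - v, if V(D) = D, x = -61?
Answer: -34301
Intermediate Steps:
(13177 + V(x)) - v = (13177 - 61) - 1*47417 = 13116 - 47417 = -34301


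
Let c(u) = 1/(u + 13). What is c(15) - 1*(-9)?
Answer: 253/28 ≈ 9.0357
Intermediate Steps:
c(u) = 1/(13 + u)
c(15) - 1*(-9) = 1/(13 + 15) - 1*(-9) = 1/28 + 9 = 253/28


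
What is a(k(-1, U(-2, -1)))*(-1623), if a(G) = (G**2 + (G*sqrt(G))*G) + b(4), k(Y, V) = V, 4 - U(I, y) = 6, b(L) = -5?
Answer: 1623 - 6492*I*sqrt(2) ≈ 1623.0 - 9181.1*I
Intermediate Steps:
U(I, y) = -2 (U(I, y) = 4 - 1*6 = 4 - 6 = -2)
a(G) = -5 + G**2 + G**(5/2) (a(G) = (G**2 + (G*sqrt(G))*G) - 5 = (G**2 + G**(3/2)*G) - 5 = (G**2 + G**(5/2)) - 5 = -5 + G**2 + G**(5/2))
a(k(-1, U(-2, -1)))*(-1623) = (-5 + (-2)**2 + (-2)**(5/2))*(-1623) = (-5 + 4 + 4*I*sqrt(2))*(-1623) = (-1 + 4*I*sqrt(2))*(-1623) = 1623 - 6492*I*sqrt(2)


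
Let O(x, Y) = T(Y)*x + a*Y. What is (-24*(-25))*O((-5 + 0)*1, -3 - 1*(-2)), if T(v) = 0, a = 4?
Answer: -2400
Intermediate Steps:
O(x, Y) = 4*Y (O(x, Y) = 0*x + 4*Y = 0 + 4*Y = 4*Y)
(-24*(-25))*O((-5 + 0)*1, -3 - 1*(-2)) = (-24*(-25))*(4*(-3 - 1*(-2))) = 600*(4*(-3 + 2)) = 600*(4*(-1)) = 600*(-4) = -2400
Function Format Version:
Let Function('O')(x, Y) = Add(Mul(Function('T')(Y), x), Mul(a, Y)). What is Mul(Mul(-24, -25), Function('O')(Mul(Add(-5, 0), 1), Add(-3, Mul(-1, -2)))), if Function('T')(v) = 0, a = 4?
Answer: -2400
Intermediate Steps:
Function('O')(x, Y) = Mul(4, Y) (Function('O')(x, Y) = Add(Mul(0, x), Mul(4, Y)) = Add(0, Mul(4, Y)) = Mul(4, Y))
Mul(Mul(-24, -25), Function('O')(Mul(Add(-5, 0), 1), Add(-3, Mul(-1, -2)))) = Mul(Mul(-24, -25), Mul(4, Add(-3, Mul(-1, -2)))) = Mul(600, Mul(4, Add(-3, 2))) = Mul(600, Mul(4, -1)) = Mul(600, -4) = -2400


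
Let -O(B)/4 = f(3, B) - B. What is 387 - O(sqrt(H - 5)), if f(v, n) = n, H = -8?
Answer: 387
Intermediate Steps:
O(B) = 0 (O(B) = -4*(B - B) = -4*0 = 0)
387 - O(sqrt(H - 5)) = 387 - 1*0 = 387 + 0 = 387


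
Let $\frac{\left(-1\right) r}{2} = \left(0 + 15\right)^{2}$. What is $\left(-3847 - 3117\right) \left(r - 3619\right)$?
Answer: $28336516$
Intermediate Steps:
$r = -450$ ($r = - 2 \left(0 + 15\right)^{2} = - 2 \cdot 15^{2} = \left(-2\right) 225 = -450$)
$\left(-3847 - 3117\right) \left(r - 3619\right) = \left(-3847 - 3117\right) \left(-450 - 3619\right) = \left(-6964\right) \left(-4069\right) = 28336516$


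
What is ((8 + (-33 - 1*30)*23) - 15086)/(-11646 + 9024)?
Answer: 5509/874 ≈ 6.3032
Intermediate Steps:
((8 + (-33 - 1*30)*23) - 15086)/(-11646 + 9024) = ((8 + (-33 - 30)*23) - 15086)/(-2622) = ((8 - 63*23) - 15086)*(-1/2622) = ((8 - 1449) - 15086)*(-1/2622) = (-1441 - 15086)*(-1/2622) = -16527*(-1/2622) = 5509/874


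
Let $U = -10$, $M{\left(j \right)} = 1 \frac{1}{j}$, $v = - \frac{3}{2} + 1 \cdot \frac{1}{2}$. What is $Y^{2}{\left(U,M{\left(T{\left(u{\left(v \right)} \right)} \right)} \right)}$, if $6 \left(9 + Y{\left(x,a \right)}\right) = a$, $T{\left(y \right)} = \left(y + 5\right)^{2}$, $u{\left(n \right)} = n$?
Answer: $\frac{744769}{9216} \approx 80.813$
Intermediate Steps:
$v = -1$ ($v = \left(-3\right) \frac{1}{2} + 1 \cdot \frac{1}{2} = - \frac{3}{2} + \frac{1}{2} = -1$)
$T{\left(y \right)} = \left(5 + y\right)^{2}$
$M{\left(j \right)} = \frac{1}{j}$
$Y{\left(x,a \right)} = -9 + \frac{a}{6}$
$Y^{2}{\left(U,M{\left(T{\left(u{\left(v \right)} \right)} \right)} \right)} = \left(-9 + \frac{1}{6 \left(5 - 1\right)^{2}}\right)^{2} = \left(-9 + \frac{1}{6 \cdot 4^{2}}\right)^{2} = \left(-9 + \frac{1}{6 \cdot 16}\right)^{2} = \left(-9 + \frac{1}{6} \cdot \frac{1}{16}\right)^{2} = \left(-9 + \frac{1}{96}\right)^{2} = \left(- \frac{863}{96}\right)^{2} = \frac{744769}{9216}$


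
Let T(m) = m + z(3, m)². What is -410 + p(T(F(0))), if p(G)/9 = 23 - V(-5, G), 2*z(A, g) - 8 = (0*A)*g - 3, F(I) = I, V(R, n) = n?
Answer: -1037/4 ≈ -259.25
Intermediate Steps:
z(A, g) = 5/2 (z(A, g) = 4 + ((0*A)*g - 3)/2 = 4 + (0*g - 3)/2 = 4 + (0 - 3)/2 = 4 + (½)*(-3) = 4 - 3/2 = 5/2)
T(m) = 25/4 + m (T(m) = m + (5/2)² = m + 25/4 = 25/4 + m)
p(G) = 207 - 9*G (p(G) = 9*(23 - G) = 207 - 9*G)
-410 + p(T(F(0))) = -410 + (207 - 9*(25/4 + 0)) = -410 + (207 - 9*25/4) = -410 + (207 - 225/4) = -410 + 603/4 = -1037/4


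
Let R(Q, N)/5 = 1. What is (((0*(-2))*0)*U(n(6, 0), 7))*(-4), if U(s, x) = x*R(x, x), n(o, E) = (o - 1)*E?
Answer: 0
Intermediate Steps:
R(Q, N) = 5 (R(Q, N) = 5*1 = 5)
n(o, E) = E*(-1 + o) (n(o, E) = (-1 + o)*E = E*(-1 + o))
U(s, x) = 5*x (U(s, x) = x*5 = 5*x)
(((0*(-2))*0)*U(n(6, 0), 7))*(-4) = (((0*(-2))*0)*(5*7))*(-4) = ((0*0)*35)*(-4) = (0*35)*(-4) = 0*(-4) = 0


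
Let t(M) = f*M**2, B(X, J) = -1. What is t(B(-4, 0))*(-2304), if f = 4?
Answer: -9216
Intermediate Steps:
t(M) = 4*M**2
t(B(-4, 0))*(-2304) = (4*(-1)**2)*(-2304) = (4*1)*(-2304) = 4*(-2304) = -9216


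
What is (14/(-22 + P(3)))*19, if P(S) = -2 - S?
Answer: -266/27 ≈ -9.8519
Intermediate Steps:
(14/(-22 + P(3)))*19 = (14/(-22 + (-2 - 1*3)))*19 = (14/(-22 + (-2 - 3)))*19 = (14/(-22 - 5))*19 = (14/(-27))*19 = -1/27*14*19 = -14/27*19 = -266/27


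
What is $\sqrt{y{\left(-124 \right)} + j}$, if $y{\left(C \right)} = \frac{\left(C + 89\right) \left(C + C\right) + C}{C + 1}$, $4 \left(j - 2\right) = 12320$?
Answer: $\frac{\sqrt{5063910}}{41} \approx 54.886$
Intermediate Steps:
$j = 3082$ ($j = 2 + \frac{1}{4} \cdot 12320 = 2 + 3080 = 3082$)
$y{\left(C \right)} = \frac{C + 2 C \left(89 + C\right)}{1 + C}$ ($y{\left(C \right)} = \frac{\left(89 + C\right) 2 C + C}{1 + C} = \frac{2 C \left(89 + C\right) + C}{1 + C} = \frac{C + 2 C \left(89 + C\right)}{1 + C}$)
$\sqrt{y{\left(-124 \right)} + j} = \sqrt{- \frac{124 \left(179 + 2 \left(-124\right)\right)}{1 - 124} + 3082} = \sqrt{- \frac{124 \left(179 - 248\right)}{-123} + 3082} = \sqrt{\left(-124\right) \left(- \frac{1}{123}\right) \left(-69\right) + 3082} = \sqrt{- \frac{2852}{41} + 3082} = \sqrt{\frac{123510}{41}} = \frac{\sqrt{5063910}}{41}$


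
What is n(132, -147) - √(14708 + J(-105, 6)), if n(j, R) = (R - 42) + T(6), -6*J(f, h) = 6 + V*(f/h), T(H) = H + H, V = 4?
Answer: -177 - 2*√33117/3 ≈ -298.32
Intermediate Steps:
T(H) = 2*H
J(f, h) = -1 - 2*f/(3*h) (J(f, h) = -(6 + 4*(f/h))/6 = -(6 + 4*f/h)/6 = -1 - 2*f/(3*h))
n(j, R) = -30 + R (n(j, R) = (R - 42) + 2*6 = (-42 + R) + 12 = -30 + R)
n(132, -147) - √(14708 + J(-105, 6)) = (-30 - 147) - √(14708 + (-1*6 - ⅔*(-105))/6) = -177 - √(14708 + (-6 + 70)/6) = -177 - √(14708 + (⅙)*64) = -177 - √(14708 + 32/3) = -177 - √(44156/3) = -177 - 2*√33117/3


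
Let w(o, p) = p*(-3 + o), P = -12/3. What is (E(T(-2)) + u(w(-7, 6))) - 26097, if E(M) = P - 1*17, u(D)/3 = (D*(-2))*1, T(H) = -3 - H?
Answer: -25758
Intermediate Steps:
P = -4 (P = -12*1/3 = -4)
u(D) = -6*D (u(D) = 3*((D*(-2))*1) = 3*(-2*D*1) = 3*(-2*D) = -6*D)
E(M) = -21 (E(M) = -4 - 1*17 = -4 - 17 = -21)
(E(T(-2)) + u(w(-7, 6))) - 26097 = (-21 - 36*(-3 - 7)) - 26097 = (-21 - 36*(-10)) - 26097 = (-21 - 6*(-60)) - 26097 = (-21 + 360) - 26097 = 339 - 26097 = -25758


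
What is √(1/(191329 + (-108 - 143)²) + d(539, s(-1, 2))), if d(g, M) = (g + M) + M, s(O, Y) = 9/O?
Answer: √33700233431230/254330 ≈ 22.825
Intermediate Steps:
d(g, M) = g + 2*M (d(g, M) = (M + g) + M = g + 2*M)
√(1/(191329 + (-108 - 143)²) + d(539, s(-1, 2))) = √(1/(191329 + (-108 - 143)²) + (539 + 2*(9/(-1)))) = √(1/(191329 + (-251)²) + (539 + 2*(9*(-1)))) = √(1/(191329 + 63001) + (539 + 2*(-9))) = √(1/254330 + (539 - 18)) = √(1/254330 + 521) = √(132505931/254330) = √33700233431230/254330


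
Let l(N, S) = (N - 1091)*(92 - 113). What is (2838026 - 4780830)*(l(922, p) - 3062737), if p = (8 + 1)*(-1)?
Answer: 5943402683152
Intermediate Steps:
p = -9 (p = 9*(-1) = -9)
l(N, S) = 22911 - 21*N (l(N, S) = (-1091 + N)*(-21) = 22911 - 21*N)
(2838026 - 4780830)*(l(922, p) - 3062737) = (2838026 - 4780830)*((22911 - 21*922) - 3062737) = -1942804*((22911 - 19362) - 3062737) = -1942804*(3549 - 3062737) = -1942804*(-3059188) = 5943402683152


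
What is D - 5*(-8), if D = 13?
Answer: 53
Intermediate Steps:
D - 5*(-8) = 13 - 5*(-8) = 13 + 40 = 53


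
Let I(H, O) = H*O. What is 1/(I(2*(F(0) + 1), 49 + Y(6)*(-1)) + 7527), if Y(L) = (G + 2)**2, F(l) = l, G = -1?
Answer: 1/7623 ≈ 0.00013118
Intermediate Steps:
Y(L) = 1 (Y(L) = (-1 + 2)**2 = 1**2 = 1)
1/(I(2*(F(0) + 1), 49 + Y(6)*(-1)) + 7527) = 1/((2*(0 + 1))*(49 + 1*(-1)) + 7527) = 1/((2*1)*(49 - 1) + 7527) = 1/(2*48 + 7527) = 1/(96 + 7527) = 1/7623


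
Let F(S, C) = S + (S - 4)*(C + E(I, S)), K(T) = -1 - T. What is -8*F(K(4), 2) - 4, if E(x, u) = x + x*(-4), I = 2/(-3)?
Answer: 324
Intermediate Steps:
I = -⅔ (I = 2*(-⅓) = -⅔ ≈ -0.66667)
E(x, u) = -3*x (E(x, u) = x - 4*x = -3*x)
F(S, C) = S + (-4 + S)*(2 + C) (F(S, C) = S + (S - 4)*(C - 3*(-⅔)) = S + (-4 + S)*(C + 2) = S + (-4 + S)*(2 + C))
-8*F(K(4), 2) - 4 = -8*(-8 - 4*2 + 3*(-1 - 1*4) + 2*(-1 - 1*4)) - 4 = -8*(-8 - 8 + 3*(-1 - 4) + 2*(-1 - 4)) - 4 = -8*(-8 - 8 + 3*(-5) + 2*(-5)) - 4 = -8*(-8 - 8 - 15 - 10) - 4 = -8*(-41) - 4 = 328 - 4 = 324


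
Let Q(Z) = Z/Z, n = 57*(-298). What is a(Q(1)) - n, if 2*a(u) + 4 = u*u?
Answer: 33969/2 ≈ 16985.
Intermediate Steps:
n = -16986
Q(Z) = 1
a(u) = -2 + u²/2 (a(u) = -2 + (u*u)/2 = -2 + u²/2)
a(Q(1)) - n = (-2 + (½)*1²) - 1*(-16986) = (-2 + (½)*1) + 16986 = (-2 + ½) + 16986 = -3/2 + 16986 = 33969/2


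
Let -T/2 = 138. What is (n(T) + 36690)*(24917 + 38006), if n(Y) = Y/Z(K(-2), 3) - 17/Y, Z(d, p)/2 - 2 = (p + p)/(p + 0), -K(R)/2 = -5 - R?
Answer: 636587901005/276 ≈ 2.3065e+9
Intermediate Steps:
K(R) = 10 + 2*R (K(R) = -2*(-5 - R) = 10 + 2*R)
T = -276 (T = -2*138 = -276)
Z(d, p) = 8 (Z(d, p) = 4 + 2*((p + p)/(p + 0)) = 4 + 2*((2*p)/p) = 4 + 2*2 = 4 + 4 = 8)
n(Y) = -17/Y + Y/8 (n(Y) = Y/8 - 17/Y = -17/Y + Y/8)
(n(T) + 36690)*(24917 + 38006) = ((-17/(-276) + (⅛)*(-276)) + 36690)*(24917 + 38006) = ((-17*(-1/276) - 69/2) + 36690)*62923 = ((17/276 - 69/2) + 36690)*62923 = (-9505/276 + 36690)*62923 = (10116935/276)*62923 = 636587901005/276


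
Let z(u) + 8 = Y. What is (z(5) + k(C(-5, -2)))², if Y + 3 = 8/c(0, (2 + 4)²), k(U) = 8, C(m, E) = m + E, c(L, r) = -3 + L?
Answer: 289/9 ≈ 32.111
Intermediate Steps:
C(m, E) = E + m
Y = -17/3 (Y = -3 + 8/(-3 + 0) = -3 + 8/(-3) = -3 + 8*(-⅓) = -3 - 8/3 = -17/3 ≈ -5.6667)
z(u) = -41/3 (z(u) = -8 - 17/3 = -41/3)
(z(5) + k(C(-5, -2)))² = (-41/3 + 8)² = (-17/3)² = 289/9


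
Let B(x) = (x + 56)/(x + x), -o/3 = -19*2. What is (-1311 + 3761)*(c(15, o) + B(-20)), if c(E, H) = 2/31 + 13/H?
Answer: -3123260/1767 ≈ -1767.5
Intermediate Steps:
o = 114 (o = -(-57)*2 = -3*(-38) = 114)
B(x) = (56 + x)/(2*x) (B(x) = (56 + x)/((2*x)) = (56 + x)*(1/(2*x)) = (56 + x)/(2*x))
c(E, H) = 2/31 + 13/H (c(E, H) = 2*(1/31) + 13/H = 2/31 + 13/H)
(-1311 + 3761)*(c(15, o) + B(-20)) = (-1311 + 3761)*((2/31 + 13/114) + (1/2)*(56 - 20)/(-20)) = 2450*((2/31 + 13*(1/114)) + (1/2)*(-1/20)*36) = 2450*((2/31 + 13/114) - 9/10) = 2450*(631/3534 - 9/10) = 2450*(-6374/8835) = -3123260/1767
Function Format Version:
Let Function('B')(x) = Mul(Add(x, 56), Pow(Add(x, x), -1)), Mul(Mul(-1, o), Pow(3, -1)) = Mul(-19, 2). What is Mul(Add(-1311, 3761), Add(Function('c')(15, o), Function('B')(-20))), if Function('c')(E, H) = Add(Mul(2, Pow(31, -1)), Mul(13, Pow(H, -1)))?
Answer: Rational(-3123260, 1767) ≈ -1767.5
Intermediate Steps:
o = 114 (o = Mul(-3, Mul(-19, 2)) = Mul(-3, -38) = 114)
Function('B')(x) = Mul(Rational(1, 2), Pow(x, -1), Add(56, x)) (Function('B')(x) = Mul(Add(56, x), Pow(Mul(2, x), -1)) = Mul(Add(56, x), Mul(Rational(1, 2), Pow(x, -1))) = Mul(Rational(1, 2), Pow(x, -1), Add(56, x)))
Function('c')(E, H) = Add(Rational(2, 31), Mul(13, Pow(H, -1))) (Function('c')(E, H) = Add(Mul(2, Rational(1, 31)), Mul(13, Pow(H, -1))) = Add(Rational(2, 31), Mul(13, Pow(H, -1))))
Mul(Add(-1311, 3761), Add(Function('c')(15, o), Function('B')(-20))) = Mul(Add(-1311, 3761), Add(Add(Rational(2, 31), Mul(13, Pow(114, -1))), Mul(Rational(1, 2), Pow(-20, -1), Add(56, -20)))) = Mul(2450, Add(Add(Rational(2, 31), Mul(13, Rational(1, 114))), Mul(Rational(1, 2), Rational(-1, 20), 36))) = Mul(2450, Add(Add(Rational(2, 31), Rational(13, 114)), Rational(-9, 10))) = Mul(2450, Add(Rational(631, 3534), Rational(-9, 10))) = Mul(2450, Rational(-6374, 8835)) = Rational(-3123260, 1767)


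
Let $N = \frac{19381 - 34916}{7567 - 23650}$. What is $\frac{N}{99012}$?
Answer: $\frac{15535}{1592409996} \approx 9.7556 \cdot 10^{-6}$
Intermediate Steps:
$N = \frac{15535}{16083}$ ($N = - \frac{15535}{-16083} = \left(-15535\right) \left(- \frac{1}{16083}\right) = \frac{15535}{16083} \approx 0.96593$)
$\frac{N}{99012} = \frac{15535}{16083 \cdot 99012} = \frac{15535}{16083} \cdot \frac{1}{99012} = \frac{15535}{1592409996}$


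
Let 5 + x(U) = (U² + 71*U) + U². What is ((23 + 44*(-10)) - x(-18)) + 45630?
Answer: 45848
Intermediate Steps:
x(U) = -5 + 2*U² + 71*U (x(U) = -5 + ((U² + 71*U) + U²) = -5 + (2*U² + 71*U) = -5 + 2*U² + 71*U)
((23 + 44*(-10)) - x(-18)) + 45630 = ((23 + 44*(-10)) - (-5 + 2*(-18)² + 71*(-18))) + 45630 = ((23 - 440) - (-5 + 2*324 - 1278)) + 45630 = (-417 - (-5 + 648 - 1278)) + 45630 = (-417 - 1*(-635)) + 45630 = (-417 + 635) + 45630 = 218 + 45630 = 45848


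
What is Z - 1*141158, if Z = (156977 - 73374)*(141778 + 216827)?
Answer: 29980312657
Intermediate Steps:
Z = 29980453815 (Z = 83603*358605 = 29980453815)
Z - 1*141158 = 29980453815 - 1*141158 = 29980453815 - 141158 = 29980312657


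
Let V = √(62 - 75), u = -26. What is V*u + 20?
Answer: 20 - 26*I*√13 ≈ 20.0 - 93.744*I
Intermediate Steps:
V = I*√13 (V = √(-13) = I*√13 ≈ 3.6056*I)
V*u + 20 = (I*√13)*(-26) + 20 = -26*I*√13 + 20 = 20 - 26*I*√13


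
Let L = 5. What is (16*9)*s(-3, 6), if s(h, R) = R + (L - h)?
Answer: 2016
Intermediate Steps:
s(h, R) = 5 + R - h (s(h, R) = R + (5 - h) = 5 + R - h)
(16*9)*s(-3, 6) = (16*9)*(5 + 6 - 1*(-3)) = 144*(5 + 6 + 3) = 144*14 = 2016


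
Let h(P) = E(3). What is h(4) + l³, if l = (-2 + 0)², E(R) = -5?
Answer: 59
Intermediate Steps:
l = 4 (l = (-2)² = 4)
h(P) = -5
h(4) + l³ = -5 + 4³ = -5 + 64 = 59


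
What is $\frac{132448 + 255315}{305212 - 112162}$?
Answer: $\frac{387763}{193050} \approx 2.0086$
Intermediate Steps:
$\frac{132448 + 255315}{305212 - 112162} = \frac{387763}{193050}$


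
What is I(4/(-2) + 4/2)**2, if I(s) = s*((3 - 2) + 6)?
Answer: 0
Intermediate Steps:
I(s) = 7*s (I(s) = s*(1 + 6) = s*7 = 7*s)
I(4/(-2) + 4/2)**2 = (7*(4/(-2) + 4/2))**2 = (7*(4*(-1/2) + 4*(1/2)))**2 = (7*(-2 + 2))**2 = (7*0)**2 = 0**2 = 0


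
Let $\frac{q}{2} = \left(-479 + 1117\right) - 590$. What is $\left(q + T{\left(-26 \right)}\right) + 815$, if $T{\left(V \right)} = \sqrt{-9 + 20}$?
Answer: $911 + \sqrt{11} \approx 914.32$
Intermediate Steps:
$T{\left(V \right)} = \sqrt{11}$
$q = 96$ ($q = 2 \left(\left(-479 + 1117\right) - 590\right) = 2 \left(638 - 590\right) = 2 \cdot 48 = 96$)
$\left(q + T{\left(-26 \right)}\right) + 815 = \left(96 + \sqrt{11}\right) + 815 = 911 + \sqrt{11}$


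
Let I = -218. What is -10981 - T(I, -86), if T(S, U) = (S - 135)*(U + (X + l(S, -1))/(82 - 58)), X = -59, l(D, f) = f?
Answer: -84443/2 ≈ -42222.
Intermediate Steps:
T(S, U) = (-135 + S)*(-5/2 + U) (T(S, U) = (S - 135)*(U + (-59 - 1)/(82 - 58)) = (-135 + S)*(U - 60/24) = (-135 + S)*(U - 60*1/24) = (-135 + S)*(U - 5/2) = (-135 + S)*(-5/2 + U))
-10981 - T(I, -86) = -10981 - (675/2 - 135*(-86) - 5/2*(-218) - 218*(-86)) = -10981 - (675/2 + 11610 + 545 + 18748) = -10981 - 1*62481/2 = -10981 - 62481/2 = -84443/2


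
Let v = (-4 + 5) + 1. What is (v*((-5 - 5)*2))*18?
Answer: -720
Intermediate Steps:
v = 2 (v = 1 + 1 = 2)
(v*((-5 - 5)*2))*18 = (2*((-5 - 5)*2))*18 = (2*(-10*2))*18 = (2*(-20))*18 = -40*18 = -720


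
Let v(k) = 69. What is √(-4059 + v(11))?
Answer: I*√3990 ≈ 63.166*I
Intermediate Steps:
√(-4059 + v(11)) = √(-4059 + 69) = √(-3990) = I*√3990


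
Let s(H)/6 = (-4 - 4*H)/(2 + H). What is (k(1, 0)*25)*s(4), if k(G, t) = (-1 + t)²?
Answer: -500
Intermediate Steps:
s(H) = 6*(-4 - 4*H)/(2 + H) (s(H) = 6*((-4 - 4*H)/(2 + H)) = 6*(-4 - 4*H)/(2 + H))
(k(1, 0)*25)*s(4) = ((-1 + 0)²*25)*(24*(-1 - 1*4)/(2 + 4)) = ((-1)²*25)*(24*(-1 - 4)/6) = (1*25)*(24*(⅙)*(-5)) = 25*(-20) = -500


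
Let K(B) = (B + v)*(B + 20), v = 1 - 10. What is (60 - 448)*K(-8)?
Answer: 79152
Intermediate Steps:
v = -9
K(B) = (-9 + B)*(20 + B) (K(B) = (B - 9)*(B + 20) = (-9 + B)*(20 + B))
(60 - 448)*K(-8) = (60 - 448)*(-180 + (-8)² + 11*(-8)) = -388*(-180 + 64 - 88) = -388*(-204) = 79152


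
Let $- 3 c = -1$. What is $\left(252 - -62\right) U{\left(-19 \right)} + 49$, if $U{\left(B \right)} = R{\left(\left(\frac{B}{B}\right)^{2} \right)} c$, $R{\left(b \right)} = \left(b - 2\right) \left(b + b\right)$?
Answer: $- \frac{481}{3} \approx -160.33$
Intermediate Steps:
$c = \frac{1}{3}$ ($c = \left(- \frac{1}{3}\right) \left(-1\right) = \frac{1}{3} \approx 0.33333$)
$R{\left(b \right)} = 2 b \left(-2 + b\right)$ ($R{\left(b \right)} = \left(b - 2\right) 2 b = \left(-2 + b\right) 2 b = 2 b \left(-2 + b\right)$)
$U{\left(B \right)} = - \frac{2}{3}$ ($U{\left(B \right)} = 2 \left(\frac{B}{B}\right)^{2} \left(-2 + \left(\frac{B}{B}\right)^{2}\right) \frac{1}{3} = 2 \cdot 1^{2} \left(-2 + 1^{2}\right) \frac{1}{3} = 2 \cdot 1 \left(-2 + 1\right) \frac{1}{3} = 2 \cdot 1 \left(-1\right) \frac{1}{3} = \left(-2\right) \frac{1}{3} = - \frac{2}{3}$)
$\left(252 - -62\right) U{\left(-19 \right)} + 49 = \left(252 - -62\right) \left(- \frac{2}{3}\right) + 49 = \left(252 + 62\right) \left(- \frac{2}{3}\right) + 49 = 314 \left(- \frac{2}{3}\right) + 49 = - \frac{628}{3} + 49 = - \frac{481}{3}$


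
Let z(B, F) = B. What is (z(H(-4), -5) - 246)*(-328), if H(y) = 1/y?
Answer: 80770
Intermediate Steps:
(z(H(-4), -5) - 246)*(-328) = (1/(-4) - 246)*(-328) = (-1/4 - 246)*(-328) = -985/4*(-328) = 80770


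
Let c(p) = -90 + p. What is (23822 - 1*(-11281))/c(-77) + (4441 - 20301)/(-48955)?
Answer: -343163749/1635097 ≈ -209.87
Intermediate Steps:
(23822 - 1*(-11281))/c(-77) + (4441 - 20301)/(-48955) = (23822 - 1*(-11281))/(-90 - 77) + (4441 - 20301)/(-48955) = (23822 + 11281)/(-167) - 15860*(-1/48955) = 35103*(-1/167) + 3172/9791 = -35103/167 + 3172/9791 = -343163749/1635097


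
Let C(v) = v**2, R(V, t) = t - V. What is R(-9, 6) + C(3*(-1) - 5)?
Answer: 79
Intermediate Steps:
R(-9, 6) + C(3*(-1) - 5) = (6 - 1*(-9)) + (3*(-1) - 5)**2 = (6 + 9) + (-3 - 5)**2 = 15 + (-8)**2 = 15 + 64 = 79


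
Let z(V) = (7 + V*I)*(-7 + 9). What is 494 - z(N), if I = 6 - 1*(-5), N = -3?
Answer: 546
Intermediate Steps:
I = 11 (I = 6 + 5 = 11)
z(V) = 14 + 22*V (z(V) = (7 + V*11)*(-7 + 9) = (7 + 11*V)*2 = 14 + 22*V)
494 - z(N) = 494 - (14 + 22*(-3)) = 494 - (14 - 66) = 494 - 1*(-52) = 494 + 52 = 546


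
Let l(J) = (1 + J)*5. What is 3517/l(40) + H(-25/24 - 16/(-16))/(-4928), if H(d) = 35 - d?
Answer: 415790219/24245760 ≈ 17.149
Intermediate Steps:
l(J) = 5 + 5*J
3517/l(40) + H(-25/24 - 16/(-16))/(-4928) = 3517/(5 + 5*40) + (35 - (-25/24 - 16/(-16)))/(-4928) = 3517/(5 + 200) + (35 - (-25*1/24 - 16*(-1/16)))*(-1/4928) = 3517/205 + (35 - (-25/24 + 1))*(-1/4928) = 3517*(1/205) + (35 - 1*(-1/24))*(-1/4928) = 3517/205 + (35 + 1/24)*(-1/4928) = 3517/205 + (841/24)*(-1/4928) = 3517/205 - 841/118272 = 415790219/24245760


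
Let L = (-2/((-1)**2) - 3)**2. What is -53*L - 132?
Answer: -1457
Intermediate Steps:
L = 25 (L = (-2/1 - 3)**2 = (-2*1 - 3)**2 = (-2 - 3)**2 = (-5)**2 = 25)
-53*L - 132 = -53*25 - 132 = -1325 - 132 = -1457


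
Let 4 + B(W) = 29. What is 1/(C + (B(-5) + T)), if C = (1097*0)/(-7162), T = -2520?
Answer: -1/2495 ≈ -0.00040080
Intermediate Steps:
B(W) = 25 (B(W) = -4 + 29 = 25)
C = 0 (C = 0*(-1/7162) = 0)
1/(C + (B(-5) + T)) = 1/(0 + (25 - 2520)) = 1/(0 - 2495) = 1/(-2495) = -1/2495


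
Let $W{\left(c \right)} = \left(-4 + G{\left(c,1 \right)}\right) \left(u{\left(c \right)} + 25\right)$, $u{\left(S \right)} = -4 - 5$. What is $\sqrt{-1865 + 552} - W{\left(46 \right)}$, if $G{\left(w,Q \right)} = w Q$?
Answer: $-672 + i \sqrt{1313} \approx -672.0 + 36.235 i$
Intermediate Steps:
$u{\left(S \right)} = -9$
$G{\left(w,Q \right)} = Q w$
$W{\left(c \right)} = -64 + 16 c$ ($W{\left(c \right)} = \left(-4 + 1 c\right) \left(-9 + 25\right) = \left(-4 + c\right) 16 = -64 + 16 c$)
$\sqrt{-1865 + 552} - W{\left(46 \right)} = \sqrt{-1865 + 552} - \left(-64 + 16 \cdot 46\right) = \sqrt{-1313} - \left(-64 + 736\right) = i \sqrt{1313} - 672 = -672 + i \sqrt{1313}$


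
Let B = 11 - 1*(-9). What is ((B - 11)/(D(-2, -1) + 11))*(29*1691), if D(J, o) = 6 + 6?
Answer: 441351/23 ≈ 19189.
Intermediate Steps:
B = 20 (B = 11 + 9 = 20)
D(J, o) = 12
((B - 11)/(D(-2, -1) + 11))*(29*1691) = ((20 - 11)/(12 + 11))*(29*1691) = (9/23)*49039 = 441351/23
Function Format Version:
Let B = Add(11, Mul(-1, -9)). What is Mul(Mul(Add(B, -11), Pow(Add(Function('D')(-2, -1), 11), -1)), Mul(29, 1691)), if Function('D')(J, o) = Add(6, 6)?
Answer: Rational(441351, 23) ≈ 19189.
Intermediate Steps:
B = 20 (B = Add(11, 9) = 20)
Function('D')(J, o) = 12
Mul(Mul(Add(B, -11), Pow(Add(Function('D')(-2, -1), 11), -1)), Mul(29, 1691)) = Mul(Mul(Add(20, -11), Pow(Add(12, 11), -1)), Mul(29, 1691)) = Mul(Mul(9, Pow(23, -1)), 49039) = Mul(Mul(9, Rational(1, 23)), 49039) = Mul(Rational(9, 23), 49039) = Rational(441351, 23)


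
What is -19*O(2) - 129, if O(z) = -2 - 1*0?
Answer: -91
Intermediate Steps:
O(z) = -2 (O(z) = -2 + 0 = -2)
-19*O(2) - 129 = -19*(-2) - 129 = 38 - 129 = -91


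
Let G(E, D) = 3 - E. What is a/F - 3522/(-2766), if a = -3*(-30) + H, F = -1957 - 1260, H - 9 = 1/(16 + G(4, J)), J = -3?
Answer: 27640639/22245555 ≈ 1.2425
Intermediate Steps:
H = 136/15 (H = 9 + 1/(16 + (3 - 1*4)) = 9 + 1/(16 + (3 - 4)) = 9 + 1/(16 - 1) = 9 + 1/15 = 136/15 ≈ 9.0667)
F = -3217
a = 1486/15 (a = -3*(-30) + 136/15 = 90 + 136/15 = 1486/15 ≈ 99.067)
a/F - 3522/(-2766) = (1486/15)/(-3217) - 3522/(-2766) = (1486/15)*(-1/3217) - 3522*(-1/2766) = -1486/48255 + 587/461 = 27640639/22245555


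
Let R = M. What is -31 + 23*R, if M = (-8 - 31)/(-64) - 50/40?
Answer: -2927/64 ≈ -45.734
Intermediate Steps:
M = -41/64 (M = -39*(-1/64) - 50*1/40 = 39/64 - 5/4 = -41/64 ≈ -0.64063)
R = -41/64 ≈ -0.64063
-31 + 23*R = -31 + 23*(-41/64) = -31 - 943/64 = -2927/64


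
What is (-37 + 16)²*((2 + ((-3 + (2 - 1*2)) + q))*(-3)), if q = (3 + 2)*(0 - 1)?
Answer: 7938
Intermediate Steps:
q = -5 (q = 5*(-1) = -5)
(-37 + 16)²*((2 + ((-3 + (2 - 1*2)) + q))*(-3)) = (-37 + 16)²*((2 + ((-3 + (2 - 1*2)) - 5))*(-3)) = (-21)²*((2 + ((-3 + (2 - 2)) - 5))*(-3)) = 441*((2 + ((-3 + 0) - 5))*(-3)) = 441*((2 + (-3 - 5))*(-3)) = 441*((2 - 8)*(-3)) = 441*(-6*(-3)) = 441*18 = 7938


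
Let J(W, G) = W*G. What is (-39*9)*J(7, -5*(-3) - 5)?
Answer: -24570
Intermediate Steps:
J(W, G) = G*W
(-39*9)*J(7, -5*(-3) - 5) = (-39*9)*((-5*(-3) - 5)*7) = -351*(15 - 5)*7 = -3510*7 = -351*70 = -24570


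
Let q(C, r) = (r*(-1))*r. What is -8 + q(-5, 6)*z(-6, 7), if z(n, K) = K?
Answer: -260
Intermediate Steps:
q(C, r) = -r**2 (q(C, r) = (-r)*r = -r**2)
-8 + q(-5, 6)*z(-6, 7) = -8 - 1*6**2*7 = -8 - 1*36*7 = -8 - 36*7 = -8 - 252 = -260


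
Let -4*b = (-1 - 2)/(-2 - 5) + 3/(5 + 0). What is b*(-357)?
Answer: 459/5 ≈ 91.800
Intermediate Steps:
b = -9/35 (b = -((-1 - 2)/(-2 - 5) + 3/(5 + 0))/4 = -(-3/(-7) + 3/5)/4 = -(-3*(-⅐) + 3*(⅕))/4 = -(3/7 + ⅗)/4 = -¼*36/35 = -9/35 ≈ -0.25714)
b*(-357) = -9/35*(-357) = 459/5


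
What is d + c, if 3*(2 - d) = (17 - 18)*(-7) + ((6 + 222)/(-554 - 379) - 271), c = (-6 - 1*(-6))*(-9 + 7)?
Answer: 84046/933 ≈ 90.081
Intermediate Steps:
c = 0 (c = (-6 + 6)*(-2) = 0*(-2) = 0)
d = 84046/933 (d = 2 - ((17 - 18)*(-7) + ((6 + 222)/(-554 - 379) - 271))/3 = 2 - (-1*(-7) + (228/(-933) - 271))/3 = 2 - (7 + (228*(-1/933) - 271))/3 = 2 - (7 + (-76/311 - 271))/3 = 2 - (7 - 84357/311)/3 = 2 - ⅓*(-82180/311) = 2 + 82180/933 = 84046/933 ≈ 90.081)
d + c = 84046/933 + 0 = 84046/933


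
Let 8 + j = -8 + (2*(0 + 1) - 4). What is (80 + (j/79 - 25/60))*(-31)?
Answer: -2332099/948 ≈ -2460.0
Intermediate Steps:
j = -18 (j = -8 + (-8 + (2*(0 + 1) - 4)) = -8 + (-8 + (2*1 - 4)) = -8 + (-8 + (2 - 4)) = -8 + (-8 - 2) = -8 - 10 = -18)
(80 + (j/79 - 25/60))*(-31) = (80 + (-18/79 - 25/60))*(-31) = (80 + (-18*1/79 - 25*1/60))*(-31) = (80 + (-18/79 - 5/12))*(-31) = (80 - 611/948)*(-31) = (75229/948)*(-31) = -2332099/948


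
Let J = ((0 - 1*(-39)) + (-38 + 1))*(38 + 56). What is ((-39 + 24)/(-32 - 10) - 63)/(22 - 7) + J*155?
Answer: 6118523/210 ≈ 29136.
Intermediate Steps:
J = 188 (J = ((0 + 39) - 37)*94 = (39 - 37)*94 = 2*94 = 188)
((-39 + 24)/(-32 - 10) - 63)/(22 - 7) + J*155 = ((-39 + 24)/(-32 - 10) - 63)/(22 - 7) + 188*155 = (-15/(-42) - 63)/15 + 29140 = (-15*(-1/42) - 63)*(1/15) + 29140 = (5/14 - 63)*(1/15) + 29140 = -877/14*1/15 + 29140 = -877/210 + 29140 = 6118523/210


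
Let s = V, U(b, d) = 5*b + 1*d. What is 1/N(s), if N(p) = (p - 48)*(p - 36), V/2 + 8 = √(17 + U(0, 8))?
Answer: 1/2268 ≈ 0.00044092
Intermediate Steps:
U(b, d) = d + 5*b (U(b, d) = 5*b + d = d + 5*b)
V = -6 (V = -16 + 2*√(17 + (8 + 5*0)) = -16 + 2*√(17 + (8 + 0)) = -16 + 2*√(17 + 8) = -16 + 2*√25 = -16 + 2*5 = -16 + 10 = -6)
s = -6
N(p) = (-48 + p)*(-36 + p)
1/N(s) = 1/(1728 + (-6)² - 84*(-6)) = 1/(1728 + 36 + 504) = 1/2268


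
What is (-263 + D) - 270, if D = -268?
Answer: -801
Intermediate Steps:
(-263 + D) - 270 = (-263 - 268) - 270 = -531 - 270 = -801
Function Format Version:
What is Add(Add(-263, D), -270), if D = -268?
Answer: -801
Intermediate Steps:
Add(Add(-263, D), -270) = Add(Add(-263, -268), -270) = Add(-531, -270) = -801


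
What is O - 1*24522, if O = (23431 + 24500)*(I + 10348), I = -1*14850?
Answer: -215809884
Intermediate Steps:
I = -14850
O = -215785362 (O = (23431 + 24500)*(-14850 + 10348) = 47931*(-4502) = -215785362)
O - 1*24522 = -215785362 - 1*24522 = -215785362 - 24522 = -215809884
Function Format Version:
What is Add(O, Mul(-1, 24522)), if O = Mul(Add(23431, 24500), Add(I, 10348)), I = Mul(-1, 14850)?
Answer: -215809884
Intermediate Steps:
I = -14850
O = -215785362 (O = Mul(Add(23431, 24500), Add(-14850, 10348)) = Mul(47931, -4502) = -215785362)
Add(O, Mul(-1, 24522)) = Add(-215785362, Mul(-1, 24522)) = Add(-215785362, -24522) = -215809884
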